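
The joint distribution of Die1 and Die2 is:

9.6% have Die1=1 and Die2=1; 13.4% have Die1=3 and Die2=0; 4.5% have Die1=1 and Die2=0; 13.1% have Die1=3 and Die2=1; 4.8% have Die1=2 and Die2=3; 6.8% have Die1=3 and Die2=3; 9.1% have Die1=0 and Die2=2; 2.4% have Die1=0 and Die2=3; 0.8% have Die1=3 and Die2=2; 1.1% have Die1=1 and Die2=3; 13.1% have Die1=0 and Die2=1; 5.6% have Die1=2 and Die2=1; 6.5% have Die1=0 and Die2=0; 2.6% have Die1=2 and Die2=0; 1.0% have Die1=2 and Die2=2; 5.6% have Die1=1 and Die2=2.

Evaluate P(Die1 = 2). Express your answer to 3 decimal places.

0.140

P(Die1=2) = 0.026 + 0.056 + 0.010 + 0.048 = 0.140.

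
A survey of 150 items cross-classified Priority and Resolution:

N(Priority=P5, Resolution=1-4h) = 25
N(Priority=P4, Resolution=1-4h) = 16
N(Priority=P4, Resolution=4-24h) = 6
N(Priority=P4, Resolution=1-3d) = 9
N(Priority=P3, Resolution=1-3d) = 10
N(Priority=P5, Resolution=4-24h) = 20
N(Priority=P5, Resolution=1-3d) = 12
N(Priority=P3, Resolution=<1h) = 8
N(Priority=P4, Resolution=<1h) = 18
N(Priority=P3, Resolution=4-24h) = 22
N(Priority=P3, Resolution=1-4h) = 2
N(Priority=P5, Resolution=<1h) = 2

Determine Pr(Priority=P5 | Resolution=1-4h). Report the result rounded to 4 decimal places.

0.5814

Total with Resolution=1-4h: 2 + 16 + 25 = 43.
P(Priority=P5 | Resolution=1-4h) = 25/43 = 0.5814.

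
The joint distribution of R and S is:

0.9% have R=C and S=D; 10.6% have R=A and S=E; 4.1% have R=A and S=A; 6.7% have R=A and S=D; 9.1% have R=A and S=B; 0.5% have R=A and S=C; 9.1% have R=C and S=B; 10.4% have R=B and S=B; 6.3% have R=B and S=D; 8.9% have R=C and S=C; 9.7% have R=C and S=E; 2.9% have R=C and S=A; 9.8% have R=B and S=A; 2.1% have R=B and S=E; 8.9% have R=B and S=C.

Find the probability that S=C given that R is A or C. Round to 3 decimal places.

P(R=A) = 0.041 + 0.091 + 0.005 + 0.067 + 0.106 = 0.310.
P(R=C) = 0.029 + 0.091 + 0.089 + 0.009 + 0.097 = 0.315.
P(R ∈ {A, C}) = 0.310 + 0.315 = 0.625; P(S=C, R ∈ {A, C}) = 0.005 + 0.089 = 0.094.
P(S=C | R ∈ {A, C}) = 0.094/0.625 = 0.150.

0.150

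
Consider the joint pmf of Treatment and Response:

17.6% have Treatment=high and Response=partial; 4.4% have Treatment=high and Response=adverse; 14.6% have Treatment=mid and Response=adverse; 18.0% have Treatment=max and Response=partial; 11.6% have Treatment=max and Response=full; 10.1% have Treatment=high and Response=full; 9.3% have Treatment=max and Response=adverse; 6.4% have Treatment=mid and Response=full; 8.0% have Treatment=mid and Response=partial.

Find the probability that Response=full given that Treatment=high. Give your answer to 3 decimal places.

P(Treatment=high) = 0.176 + 0.101 + 0.044 = 0.321.
P(Response=full | Treatment=high) = 0.101/0.321 = 0.315.

0.315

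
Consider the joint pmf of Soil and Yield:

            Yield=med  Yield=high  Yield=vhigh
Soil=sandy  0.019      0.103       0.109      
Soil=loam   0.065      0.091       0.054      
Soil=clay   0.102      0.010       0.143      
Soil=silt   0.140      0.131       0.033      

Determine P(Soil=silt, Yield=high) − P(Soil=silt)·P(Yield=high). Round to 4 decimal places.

P(Soil=silt) = 0.140 + 0.131 + 0.033 = 0.304.
P(Yield=high) = 0.103 + 0.091 + 0.010 + 0.131 = 0.335.
P(Soil=silt, Yield=high) − P(Soil=silt)P(Yield=high) = 0.131 − 0.304×0.335 = 0.0292.

0.0292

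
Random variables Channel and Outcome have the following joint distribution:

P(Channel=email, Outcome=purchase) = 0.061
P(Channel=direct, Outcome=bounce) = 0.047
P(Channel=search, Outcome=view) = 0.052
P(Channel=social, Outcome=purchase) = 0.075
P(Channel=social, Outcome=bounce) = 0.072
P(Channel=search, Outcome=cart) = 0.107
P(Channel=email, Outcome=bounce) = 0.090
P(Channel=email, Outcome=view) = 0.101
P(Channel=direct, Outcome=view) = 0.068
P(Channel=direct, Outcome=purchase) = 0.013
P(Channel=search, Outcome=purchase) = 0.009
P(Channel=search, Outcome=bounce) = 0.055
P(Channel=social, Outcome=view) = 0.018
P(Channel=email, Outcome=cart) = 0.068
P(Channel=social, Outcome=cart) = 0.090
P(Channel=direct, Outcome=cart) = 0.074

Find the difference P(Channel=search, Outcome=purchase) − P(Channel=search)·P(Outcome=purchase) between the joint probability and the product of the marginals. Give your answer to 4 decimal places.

P(Channel=search) = 0.055 + 0.052 + 0.107 + 0.009 = 0.223.
P(Outcome=purchase) = 0.061 + 0.009 + 0.075 + 0.013 = 0.158.
P(Channel=search, Outcome=purchase) − P(Channel=search)P(Outcome=purchase) = 0.009 − 0.223×0.158 = -0.0262.

-0.0262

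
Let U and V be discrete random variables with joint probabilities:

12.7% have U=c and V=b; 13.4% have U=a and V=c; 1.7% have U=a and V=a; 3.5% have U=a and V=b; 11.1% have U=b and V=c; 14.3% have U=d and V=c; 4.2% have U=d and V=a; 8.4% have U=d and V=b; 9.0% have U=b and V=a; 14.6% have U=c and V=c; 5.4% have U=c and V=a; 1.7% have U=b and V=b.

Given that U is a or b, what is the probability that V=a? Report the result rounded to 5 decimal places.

0.26485

P(U=a) = 0.017 + 0.035 + 0.134 = 0.186.
P(U=b) = 0.090 + 0.017 + 0.111 = 0.218.
P(U ∈ {a, b}) = 0.186 + 0.218 = 0.404; P(V=a, U ∈ {a, b}) = 0.017 + 0.090 = 0.107.
P(V=a | U ∈ {a, b}) = 0.107/0.404 = 0.26485.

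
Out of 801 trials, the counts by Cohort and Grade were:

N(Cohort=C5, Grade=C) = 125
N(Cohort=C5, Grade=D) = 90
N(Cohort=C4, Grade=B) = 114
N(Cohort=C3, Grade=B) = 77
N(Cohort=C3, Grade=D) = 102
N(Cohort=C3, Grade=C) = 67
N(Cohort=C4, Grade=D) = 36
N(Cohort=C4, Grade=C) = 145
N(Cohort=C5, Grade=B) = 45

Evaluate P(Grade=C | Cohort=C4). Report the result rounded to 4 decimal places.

Total with Cohort=C4: 114 + 145 + 36 = 295.
P(Grade=C | Cohort=C4) = 145/295 = 0.4915.

0.4915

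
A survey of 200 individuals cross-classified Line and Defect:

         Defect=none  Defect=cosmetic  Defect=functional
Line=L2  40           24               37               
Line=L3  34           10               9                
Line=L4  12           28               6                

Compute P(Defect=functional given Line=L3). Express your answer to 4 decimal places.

0.1698

Total with Line=L3: 34 + 10 + 9 = 53.
P(Defect=functional | Line=L3) = 9/53 = 0.1698.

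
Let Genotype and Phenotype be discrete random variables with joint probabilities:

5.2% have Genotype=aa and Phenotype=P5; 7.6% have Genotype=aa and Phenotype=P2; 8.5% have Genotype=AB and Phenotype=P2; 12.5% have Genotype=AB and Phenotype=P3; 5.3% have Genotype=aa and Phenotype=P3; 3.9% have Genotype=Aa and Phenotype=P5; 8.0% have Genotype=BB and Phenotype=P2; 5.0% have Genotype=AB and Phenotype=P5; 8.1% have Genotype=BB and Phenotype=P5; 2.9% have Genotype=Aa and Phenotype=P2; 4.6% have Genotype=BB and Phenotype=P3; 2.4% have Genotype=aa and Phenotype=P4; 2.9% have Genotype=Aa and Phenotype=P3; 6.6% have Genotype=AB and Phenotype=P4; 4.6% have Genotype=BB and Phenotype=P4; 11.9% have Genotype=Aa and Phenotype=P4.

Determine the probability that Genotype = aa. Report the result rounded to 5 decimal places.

P(Genotype=aa) = 0.076 + 0.053 + 0.024 + 0.052 = 0.205.

0.20500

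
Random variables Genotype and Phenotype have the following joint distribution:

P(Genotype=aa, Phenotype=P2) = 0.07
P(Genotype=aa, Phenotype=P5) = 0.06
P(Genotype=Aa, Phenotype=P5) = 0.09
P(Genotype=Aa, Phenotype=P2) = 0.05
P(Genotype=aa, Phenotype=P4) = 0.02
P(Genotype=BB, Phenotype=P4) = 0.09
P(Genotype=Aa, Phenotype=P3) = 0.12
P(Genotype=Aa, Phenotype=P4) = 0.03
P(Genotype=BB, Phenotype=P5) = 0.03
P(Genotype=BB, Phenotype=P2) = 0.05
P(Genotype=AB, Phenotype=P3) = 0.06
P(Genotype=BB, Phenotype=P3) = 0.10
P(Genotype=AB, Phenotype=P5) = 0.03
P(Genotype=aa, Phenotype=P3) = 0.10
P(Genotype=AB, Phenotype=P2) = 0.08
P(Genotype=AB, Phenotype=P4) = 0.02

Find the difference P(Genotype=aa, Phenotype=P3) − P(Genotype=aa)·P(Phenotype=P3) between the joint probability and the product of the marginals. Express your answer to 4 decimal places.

0.0050

P(Genotype=aa) = 0.07 + 0.10 + 0.02 + 0.06 = 0.25.
P(Phenotype=P3) = 0.12 + 0.10 + 0.06 + 0.10 = 0.38.
P(Genotype=aa, Phenotype=P3) − P(Genotype=aa)P(Phenotype=P3) = 0.10 − 0.25×0.38 = 0.0050.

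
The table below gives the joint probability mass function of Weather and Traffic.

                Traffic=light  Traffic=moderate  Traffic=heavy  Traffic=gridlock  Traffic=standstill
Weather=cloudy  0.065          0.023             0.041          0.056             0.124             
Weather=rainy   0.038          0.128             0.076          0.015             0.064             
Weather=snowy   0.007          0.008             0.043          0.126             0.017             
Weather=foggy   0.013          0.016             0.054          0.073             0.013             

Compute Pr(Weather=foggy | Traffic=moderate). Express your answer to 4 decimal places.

0.0914

P(Traffic=moderate) = 0.023 + 0.128 + 0.008 + 0.016 = 0.175.
P(Weather=foggy | Traffic=moderate) = 0.016/0.175 = 0.0914.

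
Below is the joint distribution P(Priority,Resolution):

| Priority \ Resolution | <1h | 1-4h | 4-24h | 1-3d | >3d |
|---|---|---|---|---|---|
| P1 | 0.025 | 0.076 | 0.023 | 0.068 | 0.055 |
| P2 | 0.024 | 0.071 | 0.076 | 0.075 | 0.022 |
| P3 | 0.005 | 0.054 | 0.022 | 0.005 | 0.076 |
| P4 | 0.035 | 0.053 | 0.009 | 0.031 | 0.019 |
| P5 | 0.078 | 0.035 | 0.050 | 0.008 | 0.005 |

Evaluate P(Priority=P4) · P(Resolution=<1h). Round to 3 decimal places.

P(Priority=P4) = 0.035 + 0.053 + 0.009 + 0.031 + 0.019 = 0.147.
P(Resolution=<1h) = 0.025 + 0.024 + 0.005 + 0.035 + 0.078 = 0.167.
Product: 0.147 × 0.167 = 0.025.

0.025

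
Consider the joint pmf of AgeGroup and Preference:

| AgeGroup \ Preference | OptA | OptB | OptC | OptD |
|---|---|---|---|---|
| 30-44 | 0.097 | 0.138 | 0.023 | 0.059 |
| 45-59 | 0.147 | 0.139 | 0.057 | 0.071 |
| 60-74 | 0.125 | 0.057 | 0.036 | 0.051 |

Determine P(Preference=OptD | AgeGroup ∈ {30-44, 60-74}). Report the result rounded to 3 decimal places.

P(AgeGroup=30-44) = 0.097 + 0.138 + 0.023 + 0.059 = 0.317.
P(AgeGroup=60-74) = 0.125 + 0.057 + 0.036 + 0.051 = 0.269.
P(AgeGroup ∈ {30-44, 60-74}) = 0.317 + 0.269 = 0.586; P(Preference=OptD, AgeGroup ∈ {30-44, 60-74}) = 0.059 + 0.051 = 0.110.
P(Preference=OptD | AgeGroup ∈ {30-44, 60-74}) = 0.110/0.586 = 0.188.

0.188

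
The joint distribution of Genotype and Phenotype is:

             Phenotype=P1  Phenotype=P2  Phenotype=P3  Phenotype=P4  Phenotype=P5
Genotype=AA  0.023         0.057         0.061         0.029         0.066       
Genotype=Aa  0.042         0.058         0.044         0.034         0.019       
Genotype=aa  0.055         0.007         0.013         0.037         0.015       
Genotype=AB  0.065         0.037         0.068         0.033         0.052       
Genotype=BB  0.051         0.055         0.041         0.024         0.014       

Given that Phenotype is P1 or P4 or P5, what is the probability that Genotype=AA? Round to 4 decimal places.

P(Phenotype=P1) = 0.023 + 0.042 + 0.055 + 0.065 + 0.051 = 0.236.
P(Phenotype=P4) = 0.029 + 0.034 + 0.037 + 0.033 + 0.024 = 0.157.
P(Phenotype=P5) = 0.066 + 0.019 + 0.015 + 0.052 + 0.014 = 0.166.
P(Phenotype ∈ {P1, P4, P5}) = 0.236 + 0.157 + 0.166 = 0.559; P(Genotype=AA, Phenotype ∈ {P1, P4, P5}) = 0.023 + 0.029 + 0.066 = 0.118.
P(Genotype=AA | Phenotype ∈ {P1, P4, P5}) = 0.118/0.559 = 0.2111.

0.2111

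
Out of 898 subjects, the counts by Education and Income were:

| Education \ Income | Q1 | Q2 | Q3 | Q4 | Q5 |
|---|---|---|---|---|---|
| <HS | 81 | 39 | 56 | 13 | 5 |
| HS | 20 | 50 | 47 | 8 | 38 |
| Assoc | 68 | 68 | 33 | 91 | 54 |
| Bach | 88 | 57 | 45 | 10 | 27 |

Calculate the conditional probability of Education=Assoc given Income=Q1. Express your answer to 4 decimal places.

Total with Income=Q1: 81 + 20 + 68 + 88 = 257.
P(Education=Assoc | Income=Q1) = 68/257 = 0.2646.

0.2646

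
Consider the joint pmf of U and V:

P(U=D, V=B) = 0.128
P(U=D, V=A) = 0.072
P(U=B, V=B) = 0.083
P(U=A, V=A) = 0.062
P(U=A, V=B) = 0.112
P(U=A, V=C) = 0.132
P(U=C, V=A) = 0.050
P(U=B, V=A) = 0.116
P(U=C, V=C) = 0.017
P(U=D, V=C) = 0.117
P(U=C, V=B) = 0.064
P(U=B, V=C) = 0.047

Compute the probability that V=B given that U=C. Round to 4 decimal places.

P(U=C) = 0.050 + 0.064 + 0.017 = 0.131.
P(V=B | U=C) = 0.064/0.131 = 0.4885.

0.4885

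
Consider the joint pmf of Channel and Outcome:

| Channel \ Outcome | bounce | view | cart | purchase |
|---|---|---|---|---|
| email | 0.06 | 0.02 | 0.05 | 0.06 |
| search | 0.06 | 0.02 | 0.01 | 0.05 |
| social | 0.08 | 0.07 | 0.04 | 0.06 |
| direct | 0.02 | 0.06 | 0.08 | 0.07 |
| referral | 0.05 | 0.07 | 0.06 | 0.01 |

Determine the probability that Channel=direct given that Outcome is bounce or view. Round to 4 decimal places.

0.1569

P(Outcome=bounce) = 0.06 + 0.06 + 0.08 + 0.02 + 0.05 = 0.27.
P(Outcome=view) = 0.02 + 0.02 + 0.07 + 0.06 + 0.07 = 0.24.
P(Outcome ∈ {bounce, view}) = 0.27 + 0.24 = 0.51; P(Channel=direct, Outcome ∈ {bounce, view}) = 0.02 + 0.06 = 0.08.
P(Channel=direct | Outcome ∈ {bounce, view}) = 0.08/0.51 = 0.1569.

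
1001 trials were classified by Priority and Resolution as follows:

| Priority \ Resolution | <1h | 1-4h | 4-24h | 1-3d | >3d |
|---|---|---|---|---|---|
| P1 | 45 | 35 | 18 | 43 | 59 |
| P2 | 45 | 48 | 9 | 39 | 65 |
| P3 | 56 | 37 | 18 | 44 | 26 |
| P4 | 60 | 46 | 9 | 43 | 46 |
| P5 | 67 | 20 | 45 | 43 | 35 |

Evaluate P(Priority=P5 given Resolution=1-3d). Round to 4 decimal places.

Total with Resolution=1-3d: 43 + 39 + 44 + 43 + 43 = 212.
P(Priority=P5 | Resolution=1-3d) = 43/212 = 0.2028.

0.2028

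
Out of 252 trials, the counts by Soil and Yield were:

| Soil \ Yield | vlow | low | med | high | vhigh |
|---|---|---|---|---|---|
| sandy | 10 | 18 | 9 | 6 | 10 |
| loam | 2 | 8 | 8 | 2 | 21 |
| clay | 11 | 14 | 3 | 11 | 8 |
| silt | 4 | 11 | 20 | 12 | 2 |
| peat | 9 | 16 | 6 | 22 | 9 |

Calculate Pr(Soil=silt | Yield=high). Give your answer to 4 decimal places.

Total with Yield=high: 6 + 2 + 11 + 12 + 22 = 53.
P(Soil=silt | Yield=high) = 12/53 = 0.2264.

0.2264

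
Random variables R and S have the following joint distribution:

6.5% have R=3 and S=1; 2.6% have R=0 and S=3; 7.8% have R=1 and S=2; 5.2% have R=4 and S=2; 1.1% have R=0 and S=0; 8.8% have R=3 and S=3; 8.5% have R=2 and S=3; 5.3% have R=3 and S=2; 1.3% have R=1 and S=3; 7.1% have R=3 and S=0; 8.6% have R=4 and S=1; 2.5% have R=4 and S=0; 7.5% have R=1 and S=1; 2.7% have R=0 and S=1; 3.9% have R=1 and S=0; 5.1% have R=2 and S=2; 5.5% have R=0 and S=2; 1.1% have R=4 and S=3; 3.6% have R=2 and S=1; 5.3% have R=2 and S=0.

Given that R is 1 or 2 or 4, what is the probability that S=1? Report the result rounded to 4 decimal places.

0.3262

P(R=1) = 0.039 + 0.075 + 0.078 + 0.013 = 0.205.
P(R=2) = 0.053 + 0.036 + 0.051 + 0.085 = 0.225.
P(R=4) = 0.025 + 0.086 + 0.052 + 0.011 = 0.174.
P(R ∈ {1, 2, 4}) = 0.205 + 0.225 + 0.174 = 0.604; P(S=1, R ∈ {1, 2, 4}) = 0.075 + 0.036 + 0.086 = 0.197.
P(S=1 | R ∈ {1, 2, 4}) = 0.197/0.604 = 0.3262.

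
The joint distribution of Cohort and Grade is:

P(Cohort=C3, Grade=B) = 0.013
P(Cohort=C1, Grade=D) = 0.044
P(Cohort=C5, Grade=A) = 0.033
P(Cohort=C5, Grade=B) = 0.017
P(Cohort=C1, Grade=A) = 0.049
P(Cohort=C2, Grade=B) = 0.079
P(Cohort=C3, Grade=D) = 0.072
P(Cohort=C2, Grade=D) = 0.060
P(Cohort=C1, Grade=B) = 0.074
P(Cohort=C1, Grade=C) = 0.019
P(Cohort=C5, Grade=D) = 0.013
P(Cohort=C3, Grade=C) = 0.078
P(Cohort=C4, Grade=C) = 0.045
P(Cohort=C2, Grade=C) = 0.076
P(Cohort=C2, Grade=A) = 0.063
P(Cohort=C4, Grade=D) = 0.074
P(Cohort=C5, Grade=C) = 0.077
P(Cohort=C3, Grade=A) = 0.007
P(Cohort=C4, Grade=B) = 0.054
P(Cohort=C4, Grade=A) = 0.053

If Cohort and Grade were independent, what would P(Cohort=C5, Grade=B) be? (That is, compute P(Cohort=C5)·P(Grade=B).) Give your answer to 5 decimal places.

0.03318

P(Cohort=C5) = 0.033 + 0.017 + 0.077 + 0.013 = 0.140.
P(Grade=B) = 0.074 + 0.079 + 0.013 + 0.054 + 0.017 = 0.237.
Product: 0.140 × 0.237 = 0.03318.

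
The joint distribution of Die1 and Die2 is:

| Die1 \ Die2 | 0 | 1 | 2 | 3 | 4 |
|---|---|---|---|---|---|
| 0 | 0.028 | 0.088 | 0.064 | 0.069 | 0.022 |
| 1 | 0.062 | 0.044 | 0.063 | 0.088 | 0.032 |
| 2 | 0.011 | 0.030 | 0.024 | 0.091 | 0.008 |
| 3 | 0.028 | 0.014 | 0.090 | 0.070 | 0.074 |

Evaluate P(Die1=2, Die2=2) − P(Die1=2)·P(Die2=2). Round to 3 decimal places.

P(Die1=2) = 0.011 + 0.030 + 0.024 + 0.091 + 0.008 = 0.164.
P(Die2=2) = 0.064 + 0.063 + 0.024 + 0.090 = 0.241.
P(Die1=2, Die2=2) − P(Die1=2)P(Die2=2) = 0.024 − 0.164×0.241 = -0.016.

-0.016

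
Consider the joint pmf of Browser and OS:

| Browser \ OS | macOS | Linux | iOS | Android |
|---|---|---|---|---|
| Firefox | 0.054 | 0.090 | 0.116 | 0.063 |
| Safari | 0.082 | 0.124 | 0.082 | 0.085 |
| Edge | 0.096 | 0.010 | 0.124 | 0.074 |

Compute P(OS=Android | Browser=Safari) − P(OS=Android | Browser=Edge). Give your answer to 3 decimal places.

-0.016

P(Browser=Safari) = 0.082 + 0.124 + 0.082 + 0.085 = 0.373; P(OS=Android | Browser=Safari) = 0.085/0.373 = 0.2279.
P(Browser=Edge) = 0.096 + 0.010 + 0.124 + 0.074 = 0.304; P(OS=Android | Browser=Edge) = 0.074/0.304 = 0.2434.
Difference = -0.016.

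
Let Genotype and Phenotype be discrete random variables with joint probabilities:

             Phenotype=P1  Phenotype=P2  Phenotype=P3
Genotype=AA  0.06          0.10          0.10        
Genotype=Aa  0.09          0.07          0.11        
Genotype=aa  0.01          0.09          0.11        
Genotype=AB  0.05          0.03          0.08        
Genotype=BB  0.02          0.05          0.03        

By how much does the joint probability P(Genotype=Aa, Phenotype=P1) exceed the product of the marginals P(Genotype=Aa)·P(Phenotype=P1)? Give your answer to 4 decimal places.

P(Genotype=Aa) = 0.09 + 0.07 + 0.11 = 0.27.
P(Phenotype=P1) = 0.06 + 0.09 + 0.01 + 0.05 + 0.02 = 0.23.
P(Genotype=Aa, Phenotype=P1) − P(Genotype=Aa)P(Phenotype=P1) = 0.09 − 0.27×0.23 = 0.0279.

0.0279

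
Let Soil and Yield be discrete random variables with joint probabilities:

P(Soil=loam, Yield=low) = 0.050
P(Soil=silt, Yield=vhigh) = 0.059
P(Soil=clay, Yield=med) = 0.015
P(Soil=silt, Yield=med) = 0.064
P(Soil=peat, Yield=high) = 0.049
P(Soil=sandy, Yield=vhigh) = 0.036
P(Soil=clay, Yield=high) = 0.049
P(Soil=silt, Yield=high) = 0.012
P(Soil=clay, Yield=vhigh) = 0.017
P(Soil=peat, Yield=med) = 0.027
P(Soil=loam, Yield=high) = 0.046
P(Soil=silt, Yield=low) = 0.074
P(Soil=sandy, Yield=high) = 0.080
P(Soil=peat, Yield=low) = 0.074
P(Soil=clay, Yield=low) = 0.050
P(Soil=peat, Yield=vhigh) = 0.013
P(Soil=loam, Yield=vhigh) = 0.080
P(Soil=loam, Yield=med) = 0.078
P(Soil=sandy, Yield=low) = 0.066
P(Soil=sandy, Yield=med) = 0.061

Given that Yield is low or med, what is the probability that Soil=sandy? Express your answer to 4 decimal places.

P(Yield=low) = 0.066 + 0.050 + 0.050 + 0.074 + 0.074 = 0.314.
P(Yield=med) = 0.061 + 0.078 + 0.015 + 0.064 + 0.027 = 0.245.
P(Yield ∈ {low, med}) = 0.314 + 0.245 = 0.559; P(Soil=sandy, Yield ∈ {low, med}) = 0.066 + 0.061 = 0.127.
P(Soil=sandy | Yield ∈ {low, med}) = 0.127/0.559 = 0.2272.

0.2272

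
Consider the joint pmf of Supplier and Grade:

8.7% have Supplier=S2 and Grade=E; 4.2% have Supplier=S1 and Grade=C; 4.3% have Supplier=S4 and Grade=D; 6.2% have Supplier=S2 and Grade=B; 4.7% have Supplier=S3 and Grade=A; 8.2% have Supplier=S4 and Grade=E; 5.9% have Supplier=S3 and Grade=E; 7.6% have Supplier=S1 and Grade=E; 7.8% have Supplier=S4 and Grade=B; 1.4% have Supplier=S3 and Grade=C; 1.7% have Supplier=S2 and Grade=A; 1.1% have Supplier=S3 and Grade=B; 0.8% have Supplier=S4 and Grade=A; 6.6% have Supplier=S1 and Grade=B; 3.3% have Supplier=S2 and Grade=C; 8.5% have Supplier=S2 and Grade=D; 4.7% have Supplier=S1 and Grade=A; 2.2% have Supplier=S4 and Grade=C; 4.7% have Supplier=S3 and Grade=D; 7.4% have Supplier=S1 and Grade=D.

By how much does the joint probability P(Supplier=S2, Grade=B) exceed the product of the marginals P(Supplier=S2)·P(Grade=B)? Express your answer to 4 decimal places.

P(Supplier=S2) = 0.017 + 0.062 + 0.033 + 0.085 + 0.087 = 0.284.
P(Grade=B) = 0.066 + 0.062 + 0.011 + 0.078 = 0.217.
P(Supplier=S2, Grade=B) − P(Supplier=S2)P(Grade=B) = 0.062 − 0.284×0.217 = 0.0004.

0.0004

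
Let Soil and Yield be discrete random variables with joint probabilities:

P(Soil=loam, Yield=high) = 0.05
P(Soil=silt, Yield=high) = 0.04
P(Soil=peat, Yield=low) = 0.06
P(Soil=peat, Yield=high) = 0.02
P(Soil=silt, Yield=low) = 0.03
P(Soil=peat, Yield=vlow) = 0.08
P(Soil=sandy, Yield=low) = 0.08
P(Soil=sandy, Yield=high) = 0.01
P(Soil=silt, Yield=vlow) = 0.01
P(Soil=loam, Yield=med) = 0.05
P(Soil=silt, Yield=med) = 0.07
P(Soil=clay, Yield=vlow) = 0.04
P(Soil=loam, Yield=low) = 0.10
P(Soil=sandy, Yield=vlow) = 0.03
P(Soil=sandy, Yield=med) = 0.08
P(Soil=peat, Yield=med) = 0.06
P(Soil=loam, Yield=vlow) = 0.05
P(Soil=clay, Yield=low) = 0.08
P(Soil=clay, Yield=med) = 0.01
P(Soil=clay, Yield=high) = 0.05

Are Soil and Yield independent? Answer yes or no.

no

P(Soil=clay) = 0.18 and P(Yield=med) = 0.27, so their product is 0.0486, but P(Soil=clay, Yield=med) = 0.01. Since these differ, Soil and Yield are not independent.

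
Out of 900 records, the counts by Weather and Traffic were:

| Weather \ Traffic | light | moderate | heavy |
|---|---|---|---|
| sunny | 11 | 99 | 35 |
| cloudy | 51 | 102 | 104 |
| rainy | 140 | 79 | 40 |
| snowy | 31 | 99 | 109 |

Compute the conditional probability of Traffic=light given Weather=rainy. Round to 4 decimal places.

Total with Weather=rainy: 140 + 79 + 40 = 259.
P(Traffic=light | Weather=rainy) = 140/259 = 0.5405.

0.5405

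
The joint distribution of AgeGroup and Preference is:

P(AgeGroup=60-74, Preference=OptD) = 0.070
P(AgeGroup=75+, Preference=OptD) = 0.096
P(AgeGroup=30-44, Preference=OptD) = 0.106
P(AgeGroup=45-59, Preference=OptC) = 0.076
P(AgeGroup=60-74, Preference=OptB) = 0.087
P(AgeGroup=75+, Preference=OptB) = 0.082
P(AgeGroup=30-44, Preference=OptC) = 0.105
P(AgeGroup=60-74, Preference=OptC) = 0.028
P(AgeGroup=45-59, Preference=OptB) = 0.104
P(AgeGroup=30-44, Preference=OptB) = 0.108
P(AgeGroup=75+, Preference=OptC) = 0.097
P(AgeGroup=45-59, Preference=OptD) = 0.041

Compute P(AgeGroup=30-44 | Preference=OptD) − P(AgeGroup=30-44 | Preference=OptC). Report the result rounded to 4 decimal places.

P(Preference=OptD) = 0.106 + 0.041 + 0.070 + 0.096 = 0.313; P(AgeGroup=30-44 | Preference=OptD) = 0.106/0.313 = 0.33866.
P(Preference=OptC) = 0.105 + 0.076 + 0.028 + 0.097 = 0.306; P(AgeGroup=30-44 | Preference=OptC) = 0.105/0.306 = 0.34314.
Difference = -0.0045.

-0.0045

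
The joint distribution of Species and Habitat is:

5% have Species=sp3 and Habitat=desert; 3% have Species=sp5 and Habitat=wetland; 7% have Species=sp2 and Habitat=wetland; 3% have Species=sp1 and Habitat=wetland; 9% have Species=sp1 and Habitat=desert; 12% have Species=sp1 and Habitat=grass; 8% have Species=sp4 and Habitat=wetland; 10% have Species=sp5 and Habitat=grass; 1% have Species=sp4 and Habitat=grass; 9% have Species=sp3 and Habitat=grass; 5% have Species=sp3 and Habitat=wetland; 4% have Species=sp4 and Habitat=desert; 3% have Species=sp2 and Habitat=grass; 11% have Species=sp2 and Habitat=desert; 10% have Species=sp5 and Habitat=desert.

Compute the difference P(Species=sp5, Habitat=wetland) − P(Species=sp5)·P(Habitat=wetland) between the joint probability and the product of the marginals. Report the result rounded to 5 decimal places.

-0.02980

P(Species=sp5) = 0.10 + 0.03 + 0.10 = 0.23.
P(Habitat=wetland) = 0.03 + 0.07 + 0.05 + 0.08 + 0.03 = 0.26.
P(Species=sp5, Habitat=wetland) − P(Species=sp5)P(Habitat=wetland) = 0.03 − 0.23×0.26 = -0.02980.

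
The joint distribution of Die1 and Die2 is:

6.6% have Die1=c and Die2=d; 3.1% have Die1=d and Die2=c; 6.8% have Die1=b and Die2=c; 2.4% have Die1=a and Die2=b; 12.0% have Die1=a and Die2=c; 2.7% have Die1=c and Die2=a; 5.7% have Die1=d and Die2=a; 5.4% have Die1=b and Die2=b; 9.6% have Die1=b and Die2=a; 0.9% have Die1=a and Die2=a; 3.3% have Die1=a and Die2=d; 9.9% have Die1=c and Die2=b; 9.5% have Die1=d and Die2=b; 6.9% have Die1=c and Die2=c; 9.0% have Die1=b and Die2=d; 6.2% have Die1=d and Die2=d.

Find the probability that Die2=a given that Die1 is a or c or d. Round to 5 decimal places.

0.13439

P(Die1=a) = 0.009 + 0.024 + 0.120 + 0.033 = 0.186.
P(Die1=c) = 0.027 + 0.099 + 0.069 + 0.066 = 0.261.
P(Die1=d) = 0.057 + 0.095 + 0.031 + 0.062 = 0.245.
P(Die1 ∈ {a, c, d}) = 0.186 + 0.261 + 0.245 = 0.692; P(Die2=a, Die1 ∈ {a, c, d}) = 0.009 + 0.027 + 0.057 = 0.093.
P(Die2=a | Die1 ∈ {a, c, d}) = 0.093/0.692 = 0.13439.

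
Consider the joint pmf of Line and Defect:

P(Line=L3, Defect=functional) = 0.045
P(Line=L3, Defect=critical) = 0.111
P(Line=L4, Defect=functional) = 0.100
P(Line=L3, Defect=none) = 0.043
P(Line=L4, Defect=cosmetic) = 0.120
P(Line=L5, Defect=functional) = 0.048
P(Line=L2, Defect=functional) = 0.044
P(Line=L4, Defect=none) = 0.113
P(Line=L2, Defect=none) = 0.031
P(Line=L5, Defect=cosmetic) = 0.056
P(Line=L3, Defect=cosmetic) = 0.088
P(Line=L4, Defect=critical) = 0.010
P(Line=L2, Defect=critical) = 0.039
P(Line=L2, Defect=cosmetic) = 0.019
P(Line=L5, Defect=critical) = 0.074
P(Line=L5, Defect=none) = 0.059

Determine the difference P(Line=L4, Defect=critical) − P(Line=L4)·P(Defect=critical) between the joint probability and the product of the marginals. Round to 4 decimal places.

-0.0703

P(Line=L4) = 0.113 + 0.120 + 0.100 + 0.010 = 0.343.
P(Defect=critical) = 0.039 + 0.111 + 0.010 + 0.074 = 0.234.
P(Line=L4, Defect=critical) − P(Line=L4)P(Defect=critical) = 0.010 − 0.343×0.234 = -0.0703.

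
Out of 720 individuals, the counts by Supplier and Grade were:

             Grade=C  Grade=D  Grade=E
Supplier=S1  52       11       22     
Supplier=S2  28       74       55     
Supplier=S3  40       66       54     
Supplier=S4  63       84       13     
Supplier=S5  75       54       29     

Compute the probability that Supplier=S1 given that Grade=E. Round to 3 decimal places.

0.127

Total with Grade=E: 22 + 55 + 54 + 13 + 29 = 173.
P(Supplier=S1 | Grade=E) = 22/173 = 0.127.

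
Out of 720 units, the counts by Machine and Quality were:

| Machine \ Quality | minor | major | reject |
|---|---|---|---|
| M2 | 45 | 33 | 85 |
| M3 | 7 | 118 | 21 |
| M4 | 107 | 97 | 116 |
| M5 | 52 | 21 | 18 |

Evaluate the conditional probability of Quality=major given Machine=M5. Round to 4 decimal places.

0.2308

Total with Machine=M5: 52 + 21 + 18 = 91.
P(Quality=major | Machine=M5) = 21/91 = 0.2308.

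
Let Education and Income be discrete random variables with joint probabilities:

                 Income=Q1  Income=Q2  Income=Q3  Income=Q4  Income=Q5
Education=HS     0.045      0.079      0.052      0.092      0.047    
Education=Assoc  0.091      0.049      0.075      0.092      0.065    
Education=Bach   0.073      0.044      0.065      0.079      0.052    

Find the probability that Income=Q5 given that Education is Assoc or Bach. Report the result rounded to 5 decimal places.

P(Education=Assoc) = 0.091 + 0.049 + 0.075 + 0.092 + 0.065 = 0.372.
P(Education=Bach) = 0.073 + 0.044 + 0.065 + 0.079 + 0.052 = 0.313.
P(Education ∈ {Assoc, Bach}) = 0.372 + 0.313 = 0.685; P(Income=Q5, Education ∈ {Assoc, Bach}) = 0.065 + 0.052 = 0.117.
P(Income=Q5 | Education ∈ {Assoc, Bach}) = 0.117/0.685 = 0.17080.

0.17080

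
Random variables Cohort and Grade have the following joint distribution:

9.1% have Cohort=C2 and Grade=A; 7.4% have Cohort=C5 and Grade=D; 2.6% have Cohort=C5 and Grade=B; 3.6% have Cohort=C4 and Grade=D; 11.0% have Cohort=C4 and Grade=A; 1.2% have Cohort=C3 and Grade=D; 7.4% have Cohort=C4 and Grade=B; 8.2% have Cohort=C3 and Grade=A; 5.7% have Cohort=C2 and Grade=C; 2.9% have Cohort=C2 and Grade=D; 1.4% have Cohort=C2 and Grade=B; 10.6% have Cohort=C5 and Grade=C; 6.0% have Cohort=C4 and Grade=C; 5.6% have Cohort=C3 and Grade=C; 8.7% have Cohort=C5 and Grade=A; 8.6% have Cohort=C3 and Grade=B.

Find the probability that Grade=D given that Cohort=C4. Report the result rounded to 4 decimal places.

0.1286

P(Cohort=C4) = 0.110 + 0.074 + 0.060 + 0.036 = 0.280.
P(Grade=D | Cohort=C4) = 0.036/0.280 = 0.1286.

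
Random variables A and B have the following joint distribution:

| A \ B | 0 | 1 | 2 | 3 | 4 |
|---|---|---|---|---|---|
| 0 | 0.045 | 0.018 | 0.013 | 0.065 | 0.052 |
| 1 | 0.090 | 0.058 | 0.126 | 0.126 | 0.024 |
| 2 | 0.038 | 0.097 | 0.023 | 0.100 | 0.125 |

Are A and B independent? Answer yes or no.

P(A=1) = 0.424 and P(B=4) = 0.201, so their product is 0.08522, but P(A=1, B=4) = 0.024. Since these differ, A and B are not independent.

no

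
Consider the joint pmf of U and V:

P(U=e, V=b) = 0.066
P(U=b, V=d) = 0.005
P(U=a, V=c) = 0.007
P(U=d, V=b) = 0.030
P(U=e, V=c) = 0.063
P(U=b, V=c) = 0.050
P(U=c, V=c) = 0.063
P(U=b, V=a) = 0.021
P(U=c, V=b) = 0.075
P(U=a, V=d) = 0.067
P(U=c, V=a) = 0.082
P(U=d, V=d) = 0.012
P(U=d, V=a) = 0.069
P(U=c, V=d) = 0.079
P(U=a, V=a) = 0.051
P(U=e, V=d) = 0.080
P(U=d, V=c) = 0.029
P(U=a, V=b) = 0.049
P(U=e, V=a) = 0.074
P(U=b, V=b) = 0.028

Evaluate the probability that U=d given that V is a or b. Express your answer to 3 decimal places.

P(V=a) = 0.051 + 0.021 + 0.082 + 0.069 + 0.074 = 0.297.
P(V=b) = 0.049 + 0.028 + 0.075 + 0.030 + 0.066 = 0.248.
P(V ∈ {a, b}) = 0.297 + 0.248 = 0.545; P(U=d, V ∈ {a, b}) = 0.069 + 0.030 = 0.099.
P(U=d | V ∈ {a, b}) = 0.099/0.545 = 0.182.

0.182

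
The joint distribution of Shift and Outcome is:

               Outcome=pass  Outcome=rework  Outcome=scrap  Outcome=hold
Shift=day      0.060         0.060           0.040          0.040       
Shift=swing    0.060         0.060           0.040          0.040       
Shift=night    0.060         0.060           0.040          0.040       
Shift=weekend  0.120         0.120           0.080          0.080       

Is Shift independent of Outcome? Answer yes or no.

yes

Every cell satisfies P(Shift,Outcome) = P(Shift)·P(Outcome). For instance P(Shift=day) = 0.200, P(Outcome=hold) = 0.200, and 0.200×0.200 = 0.040 matches the joint entry. So Shift and Outcome are independent.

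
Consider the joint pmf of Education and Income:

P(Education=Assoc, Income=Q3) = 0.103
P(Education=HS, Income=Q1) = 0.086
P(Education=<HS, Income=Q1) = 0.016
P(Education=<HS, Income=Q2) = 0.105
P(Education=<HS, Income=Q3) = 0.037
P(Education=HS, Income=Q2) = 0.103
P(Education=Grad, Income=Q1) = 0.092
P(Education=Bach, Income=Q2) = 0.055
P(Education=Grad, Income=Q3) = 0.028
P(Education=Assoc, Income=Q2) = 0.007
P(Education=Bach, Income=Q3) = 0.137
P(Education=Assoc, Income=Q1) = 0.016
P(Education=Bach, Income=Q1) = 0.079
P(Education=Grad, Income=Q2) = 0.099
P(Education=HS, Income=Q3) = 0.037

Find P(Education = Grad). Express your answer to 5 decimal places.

P(Education=Grad) = 0.092 + 0.099 + 0.028 = 0.219.

0.21900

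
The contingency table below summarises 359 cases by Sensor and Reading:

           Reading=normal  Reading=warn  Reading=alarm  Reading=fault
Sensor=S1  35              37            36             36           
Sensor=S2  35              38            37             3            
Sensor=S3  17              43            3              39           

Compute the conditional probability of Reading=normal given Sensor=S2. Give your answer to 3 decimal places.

Total with Sensor=S2: 35 + 38 + 37 + 3 = 113.
P(Reading=normal | Sensor=S2) = 35/113 = 0.310.

0.310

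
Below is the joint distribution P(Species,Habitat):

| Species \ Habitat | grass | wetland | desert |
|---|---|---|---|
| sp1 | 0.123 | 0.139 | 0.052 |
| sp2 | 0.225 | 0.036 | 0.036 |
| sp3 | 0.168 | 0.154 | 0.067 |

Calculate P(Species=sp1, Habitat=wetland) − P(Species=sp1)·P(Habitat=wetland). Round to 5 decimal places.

0.03569

P(Species=sp1) = 0.123 + 0.139 + 0.052 = 0.314.
P(Habitat=wetland) = 0.139 + 0.036 + 0.154 = 0.329.
P(Species=sp1, Habitat=wetland) − P(Species=sp1)P(Habitat=wetland) = 0.139 − 0.314×0.329 = 0.03569.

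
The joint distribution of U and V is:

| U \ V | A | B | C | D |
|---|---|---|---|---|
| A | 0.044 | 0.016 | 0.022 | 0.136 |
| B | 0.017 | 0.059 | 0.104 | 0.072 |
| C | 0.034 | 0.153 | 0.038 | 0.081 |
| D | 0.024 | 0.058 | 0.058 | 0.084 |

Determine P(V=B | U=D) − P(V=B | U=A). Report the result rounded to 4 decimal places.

P(U=D) = 0.024 + 0.058 + 0.058 + 0.084 = 0.224; P(V=B | U=D) = 0.058/0.224 = 0.25893.
P(U=A) = 0.044 + 0.016 + 0.022 + 0.136 = 0.218; P(V=B | U=A) = 0.016/0.218 = 0.07339.
Difference = 0.1855.

0.1855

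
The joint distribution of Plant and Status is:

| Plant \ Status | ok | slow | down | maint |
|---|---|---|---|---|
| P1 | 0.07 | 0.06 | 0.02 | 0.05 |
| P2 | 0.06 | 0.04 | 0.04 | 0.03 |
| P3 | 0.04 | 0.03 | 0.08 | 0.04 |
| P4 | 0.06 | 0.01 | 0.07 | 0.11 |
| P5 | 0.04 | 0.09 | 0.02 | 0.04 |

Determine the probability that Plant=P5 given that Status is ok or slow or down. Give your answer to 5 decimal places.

0.20548

P(Status=ok) = 0.07 + 0.06 + 0.04 + 0.06 + 0.04 = 0.27.
P(Status=slow) = 0.06 + 0.04 + 0.03 + 0.01 + 0.09 = 0.23.
P(Status=down) = 0.02 + 0.04 + 0.08 + 0.07 + 0.02 = 0.23.
P(Status ∈ {ok, slow, down}) = 0.27 + 0.23 + 0.23 = 0.73; P(Plant=P5, Status ∈ {ok, slow, down}) = 0.04 + 0.09 + 0.02 = 0.15.
P(Plant=P5 | Status ∈ {ok, slow, down}) = 0.15/0.73 = 0.20548.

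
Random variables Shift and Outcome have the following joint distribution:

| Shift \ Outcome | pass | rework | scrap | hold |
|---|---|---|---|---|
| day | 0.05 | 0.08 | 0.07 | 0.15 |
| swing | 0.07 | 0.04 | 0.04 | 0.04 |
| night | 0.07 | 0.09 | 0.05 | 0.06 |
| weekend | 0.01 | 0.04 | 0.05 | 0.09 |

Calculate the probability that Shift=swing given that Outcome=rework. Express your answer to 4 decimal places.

0.1600

P(Outcome=rework) = 0.08 + 0.04 + 0.09 + 0.04 = 0.25.
P(Shift=swing | Outcome=rework) = 0.04/0.25 = 0.1600.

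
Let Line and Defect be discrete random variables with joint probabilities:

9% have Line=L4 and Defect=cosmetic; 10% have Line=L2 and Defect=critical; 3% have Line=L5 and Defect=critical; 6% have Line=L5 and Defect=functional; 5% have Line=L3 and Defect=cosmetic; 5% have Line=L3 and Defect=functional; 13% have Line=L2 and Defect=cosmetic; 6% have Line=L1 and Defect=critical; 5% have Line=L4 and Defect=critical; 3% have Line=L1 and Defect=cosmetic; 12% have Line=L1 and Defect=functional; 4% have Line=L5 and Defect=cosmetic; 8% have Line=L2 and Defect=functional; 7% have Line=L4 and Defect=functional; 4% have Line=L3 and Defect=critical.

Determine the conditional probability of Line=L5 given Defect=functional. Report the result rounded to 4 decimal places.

0.1579

P(Defect=functional) = 0.12 + 0.08 + 0.05 + 0.07 + 0.06 = 0.38.
P(Line=L5 | Defect=functional) = 0.06/0.38 = 0.1579.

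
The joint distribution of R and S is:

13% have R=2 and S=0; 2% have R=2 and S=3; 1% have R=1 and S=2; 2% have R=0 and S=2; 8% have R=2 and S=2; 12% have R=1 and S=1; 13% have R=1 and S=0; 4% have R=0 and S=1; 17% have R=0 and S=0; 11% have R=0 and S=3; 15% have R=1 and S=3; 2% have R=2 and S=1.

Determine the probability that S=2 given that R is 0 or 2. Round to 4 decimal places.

P(R=0) = 0.17 + 0.04 + 0.02 + 0.11 = 0.34.
P(R=2) = 0.13 + 0.02 + 0.08 + 0.02 = 0.25.
P(R ∈ {0, 2}) = 0.34 + 0.25 = 0.59; P(S=2, R ∈ {0, 2}) = 0.02 + 0.08 = 0.10.
P(S=2 | R ∈ {0, 2}) = 0.10/0.59 = 0.1695.

0.1695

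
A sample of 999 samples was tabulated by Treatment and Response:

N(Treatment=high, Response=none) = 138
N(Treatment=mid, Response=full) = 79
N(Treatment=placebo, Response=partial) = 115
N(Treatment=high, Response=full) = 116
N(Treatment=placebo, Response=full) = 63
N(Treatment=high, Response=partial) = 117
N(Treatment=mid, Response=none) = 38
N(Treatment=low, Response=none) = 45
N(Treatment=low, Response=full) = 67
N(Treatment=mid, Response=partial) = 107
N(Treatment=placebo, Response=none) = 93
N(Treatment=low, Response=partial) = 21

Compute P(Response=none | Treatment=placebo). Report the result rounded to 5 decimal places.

0.34317

Total with Treatment=placebo: 93 + 115 + 63 = 271.
P(Response=none | Treatment=placebo) = 93/271 = 0.34317.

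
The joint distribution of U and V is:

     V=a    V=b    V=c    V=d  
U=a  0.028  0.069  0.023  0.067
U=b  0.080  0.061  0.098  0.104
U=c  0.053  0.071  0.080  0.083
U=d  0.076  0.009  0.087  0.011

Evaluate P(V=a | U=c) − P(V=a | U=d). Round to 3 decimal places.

P(U=c) = 0.053 + 0.071 + 0.080 + 0.083 = 0.287; P(V=a | U=c) = 0.053/0.287 = 0.1847.
P(U=d) = 0.076 + 0.009 + 0.087 + 0.011 = 0.183; P(V=a | U=d) = 0.076/0.183 = 0.4153.
Difference = -0.231.

-0.231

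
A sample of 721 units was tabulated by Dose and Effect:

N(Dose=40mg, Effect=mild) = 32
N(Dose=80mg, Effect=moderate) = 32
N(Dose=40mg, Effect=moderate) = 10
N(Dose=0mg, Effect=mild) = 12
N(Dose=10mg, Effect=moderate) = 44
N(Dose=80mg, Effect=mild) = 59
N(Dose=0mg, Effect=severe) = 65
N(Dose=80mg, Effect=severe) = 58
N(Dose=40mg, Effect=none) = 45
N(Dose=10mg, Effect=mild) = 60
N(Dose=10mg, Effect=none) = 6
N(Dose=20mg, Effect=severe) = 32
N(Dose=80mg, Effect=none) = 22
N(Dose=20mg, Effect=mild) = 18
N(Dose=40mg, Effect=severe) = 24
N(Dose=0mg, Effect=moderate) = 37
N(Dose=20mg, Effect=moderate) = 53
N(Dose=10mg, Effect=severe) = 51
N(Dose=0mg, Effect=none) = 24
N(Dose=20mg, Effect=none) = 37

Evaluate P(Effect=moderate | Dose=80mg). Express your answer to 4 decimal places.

0.1871

Total with Dose=80mg: 22 + 59 + 32 + 58 = 171.
P(Effect=moderate | Dose=80mg) = 32/171 = 0.1871.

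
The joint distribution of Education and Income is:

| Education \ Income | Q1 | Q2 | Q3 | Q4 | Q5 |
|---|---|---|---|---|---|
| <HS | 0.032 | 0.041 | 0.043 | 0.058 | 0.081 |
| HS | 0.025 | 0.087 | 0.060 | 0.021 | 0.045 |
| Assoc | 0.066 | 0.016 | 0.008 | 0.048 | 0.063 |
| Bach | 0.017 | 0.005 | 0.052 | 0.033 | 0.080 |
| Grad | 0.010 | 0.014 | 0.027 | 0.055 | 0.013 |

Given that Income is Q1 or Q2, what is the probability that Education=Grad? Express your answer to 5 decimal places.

P(Income=Q1) = 0.032 + 0.025 + 0.066 + 0.017 + 0.010 = 0.150.
P(Income=Q2) = 0.041 + 0.087 + 0.016 + 0.005 + 0.014 = 0.163.
P(Income ∈ {Q1, Q2}) = 0.150 + 0.163 = 0.313; P(Education=Grad, Income ∈ {Q1, Q2}) = 0.010 + 0.014 = 0.024.
P(Education=Grad | Income ∈ {Q1, Q2}) = 0.024/0.313 = 0.07668.

0.07668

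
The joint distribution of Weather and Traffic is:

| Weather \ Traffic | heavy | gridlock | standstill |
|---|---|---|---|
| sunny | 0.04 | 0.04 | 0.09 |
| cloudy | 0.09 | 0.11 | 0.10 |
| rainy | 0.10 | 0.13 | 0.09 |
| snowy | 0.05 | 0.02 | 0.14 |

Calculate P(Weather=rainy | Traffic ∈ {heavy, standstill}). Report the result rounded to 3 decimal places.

0.271

P(Traffic=heavy) = 0.04 + 0.09 + 0.10 + 0.05 = 0.28.
P(Traffic=standstill) = 0.09 + 0.10 + 0.09 + 0.14 = 0.42.
P(Traffic ∈ {heavy, standstill}) = 0.28 + 0.42 = 0.70; P(Weather=rainy, Traffic ∈ {heavy, standstill}) = 0.10 + 0.09 = 0.19.
P(Weather=rainy | Traffic ∈ {heavy, standstill}) = 0.19/0.70 = 0.271.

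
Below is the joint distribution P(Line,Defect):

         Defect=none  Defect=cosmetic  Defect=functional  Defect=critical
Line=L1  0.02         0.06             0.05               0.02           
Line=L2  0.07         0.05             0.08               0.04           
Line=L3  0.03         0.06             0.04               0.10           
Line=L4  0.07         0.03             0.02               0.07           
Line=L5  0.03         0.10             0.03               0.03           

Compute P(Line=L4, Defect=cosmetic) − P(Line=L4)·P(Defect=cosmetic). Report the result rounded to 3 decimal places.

-0.027

P(Line=L4) = 0.07 + 0.03 + 0.02 + 0.07 = 0.19.
P(Defect=cosmetic) = 0.06 + 0.05 + 0.06 + 0.03 + 0.10 = 0.30.
P(Line=L4, Defect=cosmetic) − P(Line=L4)P(Defect=cosmetic) = 0.03 − 0.19×0.30 = -0.027.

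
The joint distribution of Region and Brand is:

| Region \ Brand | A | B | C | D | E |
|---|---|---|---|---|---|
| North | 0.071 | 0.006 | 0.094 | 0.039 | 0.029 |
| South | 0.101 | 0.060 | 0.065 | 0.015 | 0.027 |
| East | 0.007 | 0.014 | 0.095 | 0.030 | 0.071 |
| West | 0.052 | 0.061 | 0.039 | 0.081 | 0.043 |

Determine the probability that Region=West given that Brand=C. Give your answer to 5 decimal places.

P(Brand=C) = 0.094 + 0.065 + 0.095 + 0.039 = 0.293.
P(Region=West | Brand=C) = 0.039/0.293 = 0.13311.

0.13311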